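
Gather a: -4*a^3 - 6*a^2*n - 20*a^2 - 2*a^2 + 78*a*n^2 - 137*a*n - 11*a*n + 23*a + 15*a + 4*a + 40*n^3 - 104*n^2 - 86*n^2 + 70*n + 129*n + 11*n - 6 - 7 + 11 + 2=-4*a^3 + a^2*(-6*n - 22) + a*(78*n^2 - 148*n + 42) + 40*n^3 - 190*n^2 + 210*n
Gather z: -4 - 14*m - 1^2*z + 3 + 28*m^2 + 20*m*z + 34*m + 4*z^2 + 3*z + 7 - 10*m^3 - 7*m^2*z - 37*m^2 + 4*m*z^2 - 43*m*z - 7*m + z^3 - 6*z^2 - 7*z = -10*m^3 - 9*m^2 + 13*m + z^3 + z^2*(4*m - 2) + z*(-7*m^2 - 23*m - 5) + 6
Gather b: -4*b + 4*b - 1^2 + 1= 0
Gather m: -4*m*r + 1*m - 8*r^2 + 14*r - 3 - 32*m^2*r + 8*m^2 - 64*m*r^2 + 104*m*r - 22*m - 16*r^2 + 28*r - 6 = m^2*(8 - 32*r) + m*(-64*r^2 + 100*r - 21) - 24*r^2 + 42*r - 9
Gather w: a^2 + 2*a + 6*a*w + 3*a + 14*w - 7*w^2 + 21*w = a^2 + 5*a - 7*w^2 + w*(6*a + 35)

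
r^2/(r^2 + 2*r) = r/(r + 2)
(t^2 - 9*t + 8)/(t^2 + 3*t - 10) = (t^2 - 9*t + 8)/(t^2 + 3*t - 10)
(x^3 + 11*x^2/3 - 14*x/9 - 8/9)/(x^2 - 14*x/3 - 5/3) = (3*x^2 + 10*x - 8)/(3*(x - 5))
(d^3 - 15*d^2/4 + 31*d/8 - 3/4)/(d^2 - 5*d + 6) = (8*d^2 - 14*d + 3)/(8*(d - 3))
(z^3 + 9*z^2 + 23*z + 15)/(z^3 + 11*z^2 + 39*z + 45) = (z + 1)/(z + 3)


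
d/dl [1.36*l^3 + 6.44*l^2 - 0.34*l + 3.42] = 4.08*l^2 + 12.88*l - 0.34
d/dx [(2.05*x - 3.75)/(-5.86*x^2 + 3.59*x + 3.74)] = (12.013*x^2 - 43.95*x + 21.1295)/(34.3396*x^4 - 42.0748*x^3 - 30.9447*x^2 + 26.8532*x + 13.9876)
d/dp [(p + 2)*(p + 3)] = 2*p + 5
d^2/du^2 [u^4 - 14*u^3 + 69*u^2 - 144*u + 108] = 12*u^2 - 84*u + 138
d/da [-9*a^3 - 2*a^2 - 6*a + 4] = -27*a^2 - 4*a - 6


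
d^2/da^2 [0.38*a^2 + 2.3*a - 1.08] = 0.760000000000000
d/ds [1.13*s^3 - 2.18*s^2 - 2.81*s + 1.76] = 3.39*s^2 - 4.36*s - 2.81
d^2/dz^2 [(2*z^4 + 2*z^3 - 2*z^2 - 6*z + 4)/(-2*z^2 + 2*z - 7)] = 4*(-4*z^6 + 12*z^5 - 54*z^4 + 138*z^3 - 318*z^2 - 249*z + 111)/(8*z^6 - 24*z^5 + 108*z^4 - 176*z^3 + 378*z^2 - 294*z + 343)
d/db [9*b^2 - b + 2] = 18*b - 1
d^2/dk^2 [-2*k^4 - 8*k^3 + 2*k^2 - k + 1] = -24*k^2 - 48*k + 4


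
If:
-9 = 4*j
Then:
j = -9/4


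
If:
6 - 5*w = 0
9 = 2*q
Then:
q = 9/2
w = 6/5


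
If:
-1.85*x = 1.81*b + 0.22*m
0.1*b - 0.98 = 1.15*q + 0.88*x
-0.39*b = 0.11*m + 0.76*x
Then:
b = -0.320388349514563*x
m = -5.77316857899382*x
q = -0.793077247783875*x - 0.852173913043478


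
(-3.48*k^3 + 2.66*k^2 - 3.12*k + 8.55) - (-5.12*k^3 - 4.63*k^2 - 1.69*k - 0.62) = 1.64*k^3 + 7.29*k^2 - 1.43*k + 9.17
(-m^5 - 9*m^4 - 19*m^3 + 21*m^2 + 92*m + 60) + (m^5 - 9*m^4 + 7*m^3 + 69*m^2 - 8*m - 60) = -18*m^4 - 12*m^3 + 90*m^2 + 84*m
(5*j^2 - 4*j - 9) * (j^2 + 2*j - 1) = 5*j^4 + 6*j^3 - 22*j^2 - 14*j + 9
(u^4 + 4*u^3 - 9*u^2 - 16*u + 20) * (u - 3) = u^5 + u^4 - 21*u^3 + 11*u^2 + 68*u - 60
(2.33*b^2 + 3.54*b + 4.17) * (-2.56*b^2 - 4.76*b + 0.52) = -5.9648*b^4 - 20.1532*b^3 - 26.314*b^2 - 18.0084*b + 2.1684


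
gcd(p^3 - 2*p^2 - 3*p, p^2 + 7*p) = p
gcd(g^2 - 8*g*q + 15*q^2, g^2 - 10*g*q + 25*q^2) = -g + 5*q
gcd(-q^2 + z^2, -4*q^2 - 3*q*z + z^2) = q + z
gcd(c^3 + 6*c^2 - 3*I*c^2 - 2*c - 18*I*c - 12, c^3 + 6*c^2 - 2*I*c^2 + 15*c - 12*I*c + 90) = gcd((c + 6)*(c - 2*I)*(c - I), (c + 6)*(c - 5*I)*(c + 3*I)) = c + 6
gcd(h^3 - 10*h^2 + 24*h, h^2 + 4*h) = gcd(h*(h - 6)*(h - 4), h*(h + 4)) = h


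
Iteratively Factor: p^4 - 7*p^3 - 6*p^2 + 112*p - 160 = (p + 4)*(p^3 - 11*p^2 + 38*p - 40) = (p - 2)*(p + 4)*(p^2 - 9*p + 20) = (p - 4)*(p - 2)*(p + 4)*(p - 5)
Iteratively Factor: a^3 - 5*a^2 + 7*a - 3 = (a - 1)*(a^2 - 4*a + 3) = (a - 3)*(a - 1)*(a - 1)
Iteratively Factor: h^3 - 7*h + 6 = (h - 2)*(h^2 + 2*h - 3) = (h - 2)*(h + 3)*(h - 1)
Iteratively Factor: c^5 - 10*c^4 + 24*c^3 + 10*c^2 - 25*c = (c + 1)*(c^4 - 11*c^3 + 35*c^2 - 25*c) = (c - 5)*(c + 1)*(c^3 - 6*c^2 + 5*c) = c*(c - 5)*(c + 1)*(c^2 - 6*c + 5) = c*(c - 5)^2*(c + 1)*(c - 1)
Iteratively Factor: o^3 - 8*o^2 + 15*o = (o - 5)*(o^2 - 3*o) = (o - 5)*(o - 3)*(o)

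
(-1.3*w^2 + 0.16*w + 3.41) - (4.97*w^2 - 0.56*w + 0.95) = -6.27*w^2 + 0.72*w + 2.46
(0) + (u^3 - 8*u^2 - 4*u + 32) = u^3 - 8*u^2 - 4*u + 32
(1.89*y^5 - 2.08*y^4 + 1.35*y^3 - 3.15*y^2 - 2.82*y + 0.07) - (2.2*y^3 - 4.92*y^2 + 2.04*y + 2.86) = 1.89*y^5 - 2.08*y^4 - 0.85*y^3 + 1.77*y^2 - 4.86*y - 2.79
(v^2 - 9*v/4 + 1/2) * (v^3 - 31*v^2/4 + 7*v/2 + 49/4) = v^5 - 10*v^4 + 343*v^3/16 + v^2/2 - 413*v/16 + 49/8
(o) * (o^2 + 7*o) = o^3 + 7*o^2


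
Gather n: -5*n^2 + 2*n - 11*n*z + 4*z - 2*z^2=-5*n^2 + n*(2 - 11*z) - 2*z^2 + 4*z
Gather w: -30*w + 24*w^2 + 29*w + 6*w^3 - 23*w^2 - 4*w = 6*w^3 + w^2 - 5*w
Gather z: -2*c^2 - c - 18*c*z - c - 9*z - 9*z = -2*c^2 - 2*c + z*(-18*c - 18)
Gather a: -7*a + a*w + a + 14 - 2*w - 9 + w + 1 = a*(w - 6) - w + 6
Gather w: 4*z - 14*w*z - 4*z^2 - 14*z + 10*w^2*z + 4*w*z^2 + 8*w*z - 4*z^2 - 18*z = 10*w^2*z + w*(4*z^2 - 6*z) - 8*z^2 - 28*z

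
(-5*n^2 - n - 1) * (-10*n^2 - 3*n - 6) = 50*n^4 + 25*n^3 + 43*n^2 + 9*n + 6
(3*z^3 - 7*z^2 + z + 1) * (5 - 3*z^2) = -9*z^5 + 21*z^4 + 12*z^3 - 38*z^2 + 5*z + 5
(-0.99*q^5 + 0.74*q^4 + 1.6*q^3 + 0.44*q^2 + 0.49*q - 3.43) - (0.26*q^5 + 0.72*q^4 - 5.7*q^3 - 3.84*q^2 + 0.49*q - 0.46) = -1.25*q^5 + 0.02*q^4 + 7.3*q^3 + 4.28*q^2 - 2.97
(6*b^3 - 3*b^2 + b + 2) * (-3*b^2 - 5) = -18*b^5 + 9*b^4 - 33*b^3 + 9*b^2 - 5*b - 10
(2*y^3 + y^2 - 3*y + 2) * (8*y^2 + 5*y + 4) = 16*y^5 + 18*y^4 - 11*y^3 + 5*y^2 - 2*y + 8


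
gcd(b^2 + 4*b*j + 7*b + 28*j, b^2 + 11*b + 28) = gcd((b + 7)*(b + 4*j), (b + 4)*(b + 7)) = b + 7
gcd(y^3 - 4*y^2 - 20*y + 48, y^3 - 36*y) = y - 6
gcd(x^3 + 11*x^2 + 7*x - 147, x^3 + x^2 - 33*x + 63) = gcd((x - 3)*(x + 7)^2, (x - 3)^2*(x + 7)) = x^2 + 4*x - 21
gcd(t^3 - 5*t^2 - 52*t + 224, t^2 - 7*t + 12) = t - 4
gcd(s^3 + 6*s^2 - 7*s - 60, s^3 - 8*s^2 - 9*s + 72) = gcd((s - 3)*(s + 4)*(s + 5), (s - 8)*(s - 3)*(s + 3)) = s - 3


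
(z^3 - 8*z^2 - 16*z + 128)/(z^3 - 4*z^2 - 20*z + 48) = (z^2 - 12*z + 32)/(z^2 - 8*z + 12)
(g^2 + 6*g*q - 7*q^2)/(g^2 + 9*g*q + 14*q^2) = (g - q)/(g + 2*q)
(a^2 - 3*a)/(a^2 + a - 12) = a/(a + 4)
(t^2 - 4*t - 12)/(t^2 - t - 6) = (t - 6)/(t - 3)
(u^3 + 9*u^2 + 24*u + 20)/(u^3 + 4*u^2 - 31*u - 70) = (u^2 + 7*u + 10)/(u^2 + 2*u - 35)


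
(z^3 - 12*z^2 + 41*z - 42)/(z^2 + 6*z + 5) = (z^3 - 12*z^2 + 41*z - 42)/(z^2 + 6*z + 5)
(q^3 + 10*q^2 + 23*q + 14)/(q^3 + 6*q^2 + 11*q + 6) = (q + 7)/(q + 3)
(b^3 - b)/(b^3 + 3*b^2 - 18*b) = (b^2 - 1)/(b^2 + 3*b - 18)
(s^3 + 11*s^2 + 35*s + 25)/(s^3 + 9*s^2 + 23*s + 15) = (s + 5)/(s + 3)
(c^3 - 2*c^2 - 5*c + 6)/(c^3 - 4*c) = (c^2 - 4*c + 3)/(c*(c - 2))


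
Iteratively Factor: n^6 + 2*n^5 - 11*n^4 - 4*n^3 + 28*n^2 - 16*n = (n - 2)*(n^5 + 4*n^4 - 3*n^3 - 10*n^2 + 8*n) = (n - 2)*(n + 2)*(n^4 + 2*n^3 - 7*n^2 + 4*n) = (n - 2)*(n - 1)*(n + 2)*(n^3 + 3*n^2 - 4*n) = (n - 2)*(n - 1)^2*(n + 2)*(n^2 + 4*n) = n*(n - 2)*(n - 1)^2*(n + 2)*(n + 4)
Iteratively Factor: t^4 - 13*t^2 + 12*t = (t + 4)*(t^3 - 4*t^2 + 3*t) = (t - 3)*(t + 4)*(t^2 - t) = (t - 3)*(t - 1)*(t + 4)*(t)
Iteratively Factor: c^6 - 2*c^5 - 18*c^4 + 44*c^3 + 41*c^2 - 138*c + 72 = (c + 2)*(c^5 - 4*c^4 - 10*c^3 + 64*c^2 - 87*c + 36) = (c - 3)*(c + 2)*(c^4 - c^3 - 13*c^2 + 25*c - 12) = (c - 3)^2*(c + 2)*(c^3 + 2*c^2 - 7*c + 4) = (c - 3)^2*(c + 2)*(c + 4)*(c^2 - 2*c + 1) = (c - 3)^2*(c - 1)*(c + 2)*(c + 4)*(c - 1)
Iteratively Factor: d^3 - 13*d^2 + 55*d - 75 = (d - 5)*(d^2 - 8*d + 15) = (d - 5)*(d - 3)*(d - 5)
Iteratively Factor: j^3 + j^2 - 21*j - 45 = (j + 3)*(j^2 - 2*j - 15) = (j - 5)*(j + 3)*(j + 3)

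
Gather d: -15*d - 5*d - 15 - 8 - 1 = -20*d - 24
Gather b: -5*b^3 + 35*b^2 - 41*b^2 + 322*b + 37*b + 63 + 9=-5*b^3 - 6*b^2 + 359*b + 72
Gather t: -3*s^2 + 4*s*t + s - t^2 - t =-3*s^2 + s - t^2 + t*(4*s - 1)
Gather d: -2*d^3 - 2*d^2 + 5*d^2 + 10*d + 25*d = -2*d^3 + 3*d^2 + 35*d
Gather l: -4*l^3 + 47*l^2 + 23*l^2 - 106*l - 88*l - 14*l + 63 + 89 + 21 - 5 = -4*l^3 + 70*l^2 - 208*l + 168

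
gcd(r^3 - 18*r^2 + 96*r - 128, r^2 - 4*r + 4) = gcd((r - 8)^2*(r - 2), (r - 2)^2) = r - 2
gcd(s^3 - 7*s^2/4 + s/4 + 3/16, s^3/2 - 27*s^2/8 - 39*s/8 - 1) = s + 1/4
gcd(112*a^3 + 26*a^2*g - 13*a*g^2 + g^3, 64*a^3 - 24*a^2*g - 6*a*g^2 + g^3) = 8*a - g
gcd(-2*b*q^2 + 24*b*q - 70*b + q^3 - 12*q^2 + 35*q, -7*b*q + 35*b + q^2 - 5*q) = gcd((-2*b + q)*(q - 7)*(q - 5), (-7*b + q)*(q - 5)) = q - 5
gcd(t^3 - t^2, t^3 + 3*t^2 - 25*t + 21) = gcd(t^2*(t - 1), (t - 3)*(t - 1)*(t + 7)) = t - 1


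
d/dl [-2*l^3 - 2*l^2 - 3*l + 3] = -6*l^2 - 4*l - 3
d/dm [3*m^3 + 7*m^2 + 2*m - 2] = 9*m^2 + 14*m + 2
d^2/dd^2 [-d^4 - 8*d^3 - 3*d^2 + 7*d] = -12*d^2 - 48*d - 6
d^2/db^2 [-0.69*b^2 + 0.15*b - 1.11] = -1.38000000000000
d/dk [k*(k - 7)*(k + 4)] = 3*k^2 - 6*k - 28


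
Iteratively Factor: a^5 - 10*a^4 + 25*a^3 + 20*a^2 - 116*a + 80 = (a - 1)*(a^4 - 9*a^3 + 16*a^2 + 36*a - 80) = (a - 4)*(a - 1)*(a^3 - 5*a^2 - 4*a + 20) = (a - 4)*(a - 1)*(a + 2)*(a^2 - 7*a + 10) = (a - 4)*(a - 2)*(a - 1)*(a + 2)*(a - 5)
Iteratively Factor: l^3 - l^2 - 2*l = (l - 2)*(l^2 + l) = (l - 2)*(l + 1)*(l)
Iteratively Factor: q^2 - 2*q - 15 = (q - 5)*(q + 3)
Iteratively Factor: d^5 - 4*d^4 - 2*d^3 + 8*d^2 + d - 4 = (d - 1)*(d^4 - 3*d^3 - 5*d^2 + 3*d + 4) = (d - 4)*(d - 1)*(d^3 + d^2 - d - 1) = (d - 4)*(d - 1)^2*(d^2 + 2*d + 1) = (d - 4)*(d - 1)^2*(d + 1)*(d + 1)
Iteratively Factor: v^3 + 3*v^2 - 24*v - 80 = (v + 4)*(v^2 - v - 20) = (v + 4)^2*(v - 5)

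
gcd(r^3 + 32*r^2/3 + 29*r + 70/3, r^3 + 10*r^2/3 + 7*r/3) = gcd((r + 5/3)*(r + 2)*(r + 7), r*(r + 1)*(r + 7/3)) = 1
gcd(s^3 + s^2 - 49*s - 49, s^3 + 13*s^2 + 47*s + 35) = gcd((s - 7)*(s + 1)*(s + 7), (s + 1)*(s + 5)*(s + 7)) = s^2 + 8*s + 7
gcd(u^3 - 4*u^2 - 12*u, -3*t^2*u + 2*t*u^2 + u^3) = u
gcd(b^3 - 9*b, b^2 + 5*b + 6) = b + 3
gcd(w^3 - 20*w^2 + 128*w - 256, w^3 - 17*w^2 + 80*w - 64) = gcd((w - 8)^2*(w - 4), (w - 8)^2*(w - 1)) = w^2 - 16*w + 64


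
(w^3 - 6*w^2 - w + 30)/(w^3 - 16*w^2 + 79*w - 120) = (w + 2)/(w - 8)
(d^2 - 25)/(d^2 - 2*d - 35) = (d - 5)/(d - 7)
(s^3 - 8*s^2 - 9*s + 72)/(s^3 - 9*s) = (s - 8)/s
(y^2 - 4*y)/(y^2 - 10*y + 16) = y*(y - 4)/(y^2 - 10*y + 16)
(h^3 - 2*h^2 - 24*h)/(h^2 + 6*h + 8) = h*(h - 6)/(h + 2)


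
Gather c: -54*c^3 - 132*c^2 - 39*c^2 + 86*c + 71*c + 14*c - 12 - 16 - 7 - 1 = -54*c^3 - 171*c^2 + 171*c - 36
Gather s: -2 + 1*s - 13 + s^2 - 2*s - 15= s^2 - s - 30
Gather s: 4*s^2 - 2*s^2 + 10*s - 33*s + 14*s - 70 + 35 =2*s^2 - 9*s - 35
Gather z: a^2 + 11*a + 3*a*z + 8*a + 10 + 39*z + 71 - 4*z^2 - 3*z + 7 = a^2 + 19*a - 4*z^2 + z*(3*a + 36) + 88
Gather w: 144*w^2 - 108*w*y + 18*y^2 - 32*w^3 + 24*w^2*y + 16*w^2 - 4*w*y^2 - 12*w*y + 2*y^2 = -32*w^3 + w^2*(24*y + 160) + w*(-4*y^2 - 120*y) + 20*y^2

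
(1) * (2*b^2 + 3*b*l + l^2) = 2*b^2 + 3*b*l + l^2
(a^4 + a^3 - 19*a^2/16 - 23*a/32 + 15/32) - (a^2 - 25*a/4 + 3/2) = a^4 + a^3 - 35*a^2/16 + 177*a/32 - 33/32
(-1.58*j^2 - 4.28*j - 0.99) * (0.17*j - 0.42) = -0.2686*j^3 - 0.0640000000000002*j^2 + 1.6293*j + 0.4158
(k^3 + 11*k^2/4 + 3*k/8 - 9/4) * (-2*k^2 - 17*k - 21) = -2*k^5 - 45*k^4/2 - 137*k^3/2 - 477*k^2/8 + 243*k/8 + 189/4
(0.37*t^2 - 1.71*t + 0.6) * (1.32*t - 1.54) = 0.4884*t^3 - 2.827*t^2 + 3.4254*t - 0.924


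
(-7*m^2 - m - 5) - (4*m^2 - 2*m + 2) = -11*m^2 + m - 7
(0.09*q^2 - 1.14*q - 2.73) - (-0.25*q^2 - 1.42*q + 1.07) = 0.34*q^2 + 0.28*q - 3.8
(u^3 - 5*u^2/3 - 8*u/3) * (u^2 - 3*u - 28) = u^5 - 14*u^4/3 - 77*u^3/3 + 164*u^2/3 + 224*u/3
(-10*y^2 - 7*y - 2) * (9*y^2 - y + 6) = -90*y^4 - 53*y^3 - 71*y^2 - 40*y - 12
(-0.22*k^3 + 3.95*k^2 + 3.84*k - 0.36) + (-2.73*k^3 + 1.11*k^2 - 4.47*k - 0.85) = -2.95*k^3 + 5.06*k^2 - 0.63*k - 1.21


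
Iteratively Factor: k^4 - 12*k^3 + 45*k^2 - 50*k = (k)*(k^3 - 12*k^2 + 45*k - 50) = k*(k - 5)*(k^2 - 7*k + 10) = k*(k - 5)*(k - 2)*(k - 5)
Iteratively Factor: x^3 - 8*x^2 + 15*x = (x)*(x^2 - 8*x + 15) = x*(x - 5)*(x - 3)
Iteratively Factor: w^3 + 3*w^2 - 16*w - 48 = (w - 4)*(w^2 + 7*w + 12) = (w - 4)*(w + 3)*(w + 4)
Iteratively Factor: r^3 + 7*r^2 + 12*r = (r)*(r^2 + 7*r + 12) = r*(r + 3)*(r + 4)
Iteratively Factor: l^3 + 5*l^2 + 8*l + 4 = (l + 2)*(l^2 + 3*l + 2) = (l + 2)^2*(l + 1)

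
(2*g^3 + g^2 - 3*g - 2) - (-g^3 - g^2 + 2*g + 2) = 3*g^3 + 2*g^2 - 5*g - 4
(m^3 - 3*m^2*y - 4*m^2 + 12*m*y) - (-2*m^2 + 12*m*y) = m^3 - 3*m^2*y - 2*m^2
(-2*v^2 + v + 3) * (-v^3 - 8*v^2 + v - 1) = 2*v^5 + 15*v^4 - 13*v^3 - 21*v^2 + 2*v - 3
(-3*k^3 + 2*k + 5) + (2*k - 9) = -3*k^3 + 4*k - 4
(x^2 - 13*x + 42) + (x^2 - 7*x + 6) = 2*x^2 - 20*x + 48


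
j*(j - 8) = j^2 - 8*j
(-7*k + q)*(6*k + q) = -42*k^2 - k*q + q^2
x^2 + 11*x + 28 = (x + 4)*(x + 7)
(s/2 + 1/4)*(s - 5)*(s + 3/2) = s^3/2 - 3*s^2/2 - 37*s/8 - 15/8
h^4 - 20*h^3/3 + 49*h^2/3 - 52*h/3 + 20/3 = (h - 2)^2*(h - 5/3)*(h - 1)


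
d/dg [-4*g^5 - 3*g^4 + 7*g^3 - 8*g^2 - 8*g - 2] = -20*g^4 - 12*g^3 + 21*g^2 - 16*g - 8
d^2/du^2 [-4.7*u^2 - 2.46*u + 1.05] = -9.40000000000000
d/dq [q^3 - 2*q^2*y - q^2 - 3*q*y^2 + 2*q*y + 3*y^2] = 3*q^2 - 4*q*y - 2*q - 3*y^2 + 2*y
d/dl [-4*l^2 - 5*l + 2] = -8*l - 5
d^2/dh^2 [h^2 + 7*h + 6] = 2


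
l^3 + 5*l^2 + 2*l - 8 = (l - 1)*(l + 2)*(l + 4)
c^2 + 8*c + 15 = (c + 3)*(c + 5)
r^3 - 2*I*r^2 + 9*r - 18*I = (r - 3*I)*(r - 2*I)*(r + 3*I)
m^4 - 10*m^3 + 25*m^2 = m^2*(m - 5)^2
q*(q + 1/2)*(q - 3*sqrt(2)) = q^3 - 3*sqrt(2)*q^2 + q^2/2 - 3*sqrt(2)*q/2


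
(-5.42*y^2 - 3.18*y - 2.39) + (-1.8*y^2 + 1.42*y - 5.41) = -7.22*y^2 - 1.76*y - 7.8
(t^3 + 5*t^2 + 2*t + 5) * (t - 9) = t^4 - 4*t^3 - 43*t^2 - 13*t - 45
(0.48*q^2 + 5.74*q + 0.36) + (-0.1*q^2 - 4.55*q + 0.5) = 0.38*q^2 + 1.19*q + 0.86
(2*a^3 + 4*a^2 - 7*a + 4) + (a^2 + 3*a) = 2*a^3 + 5*a^2 - 4*a + 4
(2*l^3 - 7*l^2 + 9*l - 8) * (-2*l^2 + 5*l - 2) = -4*l^5 + 24*l^4 - 57*l^3 + 75*l^2 - 58*l + 16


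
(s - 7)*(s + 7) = s^2 - 49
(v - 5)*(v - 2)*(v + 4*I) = v^3 - 7*v^2 + 4*I*v^2 + 10*v - 28*I*v + 40*I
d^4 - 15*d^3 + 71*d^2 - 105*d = d*(d - 7)*(d - 5)*(d - 3)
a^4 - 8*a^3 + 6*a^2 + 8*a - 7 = (a - 7)*(a - 1)^2*(a + 1)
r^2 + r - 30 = (r - 5)*(r + 6)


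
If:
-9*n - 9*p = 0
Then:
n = -p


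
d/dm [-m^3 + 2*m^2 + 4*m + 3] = -3*m^2 + 4*m + 4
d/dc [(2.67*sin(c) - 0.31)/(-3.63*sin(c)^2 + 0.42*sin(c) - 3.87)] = (9.6921*sin(c)^2 - 2.2506*sin(c) - 10.2027)*cos(c)/(13.1769*sin(c)^4 - 3.0492*sin(c)^3 + 28.2726*sin(c)^2 - 3.2508*sin(c) + 14.9769)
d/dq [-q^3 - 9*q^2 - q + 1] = -3*q^2 - 18*q - 1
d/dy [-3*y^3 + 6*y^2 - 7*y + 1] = -9*y^2 + 12*y - 7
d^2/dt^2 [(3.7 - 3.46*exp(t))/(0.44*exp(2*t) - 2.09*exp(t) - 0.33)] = (-0.669856*exp(4*t) - 0.316535999999996*exp(3*t) - 13.221912*exp(2*t) + 20.697292*exp(t) - 2.928684)*exp(t)/(0.085184*exp(6*t) - 1.213872*exp(5*t) + 5.574228*exp(4*t) - 7.308521*exp(3*t) - 4.180671*exp(2*t) - 0.682803*exp(t) - 0.035937)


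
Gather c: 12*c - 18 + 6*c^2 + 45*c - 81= 6*c^2 + 57*c - 99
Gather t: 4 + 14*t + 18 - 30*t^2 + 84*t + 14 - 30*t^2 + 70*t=-60*t^2 + 168*t + 36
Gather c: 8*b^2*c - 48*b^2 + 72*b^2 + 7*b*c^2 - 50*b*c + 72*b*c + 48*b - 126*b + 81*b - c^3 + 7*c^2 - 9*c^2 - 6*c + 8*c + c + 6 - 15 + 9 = 24*b^2 + 3*b - c^3 + c^2*(7*b - 2) + c*(8*b^2 + 22*b + 3)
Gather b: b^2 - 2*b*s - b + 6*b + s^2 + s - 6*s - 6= b^2 + b*(5 - 2*s) + s^2 - 5*s - 6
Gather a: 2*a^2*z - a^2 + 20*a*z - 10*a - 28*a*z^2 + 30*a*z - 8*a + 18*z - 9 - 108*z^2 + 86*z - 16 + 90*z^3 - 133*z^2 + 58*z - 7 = a^2*(2*z - 1) + a*(-28*z^2 + 50*z - 18) + 90*z^3 - 241*z^2 + 162*z - 32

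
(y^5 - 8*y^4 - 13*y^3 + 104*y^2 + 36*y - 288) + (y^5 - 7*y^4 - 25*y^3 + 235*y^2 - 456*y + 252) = 2*y^5 - 15*y^4 - 38*y^3 + 339*y^2 - 420*y - 36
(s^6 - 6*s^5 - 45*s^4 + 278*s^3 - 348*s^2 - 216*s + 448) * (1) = s^6 - 6*s^5 - 45*s^4 + 278*s^3 - 348*s^2 - 216*s + 448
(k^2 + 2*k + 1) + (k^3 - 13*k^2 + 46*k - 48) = k^3 - 12*k^2 + 48*k - 47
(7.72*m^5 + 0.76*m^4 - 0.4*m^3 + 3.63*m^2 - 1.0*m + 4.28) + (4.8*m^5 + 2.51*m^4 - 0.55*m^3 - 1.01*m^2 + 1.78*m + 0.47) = 12.52*m^5 + 3.27*m^4 - 0.95*m^3 + 2.62*m^2 + 0.78*m + 4.75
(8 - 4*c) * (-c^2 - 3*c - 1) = 4*c^3 + 4*c^2 - 20*c - 8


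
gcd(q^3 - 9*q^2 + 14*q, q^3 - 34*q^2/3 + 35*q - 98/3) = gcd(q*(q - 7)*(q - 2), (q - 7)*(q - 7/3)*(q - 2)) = q^2 - 9*q + 14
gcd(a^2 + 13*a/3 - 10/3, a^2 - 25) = a + 5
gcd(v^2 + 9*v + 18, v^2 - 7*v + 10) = 1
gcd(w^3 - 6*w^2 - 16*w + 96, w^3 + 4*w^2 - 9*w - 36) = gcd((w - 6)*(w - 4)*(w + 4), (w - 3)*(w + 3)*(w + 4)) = w + 4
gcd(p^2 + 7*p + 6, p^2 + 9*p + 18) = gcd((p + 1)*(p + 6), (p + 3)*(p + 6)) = p + 6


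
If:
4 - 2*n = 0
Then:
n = 2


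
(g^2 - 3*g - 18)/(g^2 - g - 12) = (g - 6)/(g - 4)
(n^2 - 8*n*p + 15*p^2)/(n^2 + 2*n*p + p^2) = (n^2 - 8*n*p + 15*p^2)/(n^2 + 2*n*p + p^2)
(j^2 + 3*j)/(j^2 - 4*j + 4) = j*(j + 3)/(j^2 - 4*j + 4)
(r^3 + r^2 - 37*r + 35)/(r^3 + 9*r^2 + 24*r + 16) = (r^3 + r^2 - 37*r + 35)/(r^3 + 9*r^2 + 24*r + 16)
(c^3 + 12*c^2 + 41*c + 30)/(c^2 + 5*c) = c + 7 + 6/c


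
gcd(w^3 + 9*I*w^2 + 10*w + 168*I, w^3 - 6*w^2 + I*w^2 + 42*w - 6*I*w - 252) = w + 7*I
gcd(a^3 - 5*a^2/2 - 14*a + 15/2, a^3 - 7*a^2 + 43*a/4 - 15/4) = a^2 - 11*a/2 + 5/2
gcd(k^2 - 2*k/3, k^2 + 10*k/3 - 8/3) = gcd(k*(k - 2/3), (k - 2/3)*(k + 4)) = k - 2/3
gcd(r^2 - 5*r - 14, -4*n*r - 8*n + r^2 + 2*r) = r + 2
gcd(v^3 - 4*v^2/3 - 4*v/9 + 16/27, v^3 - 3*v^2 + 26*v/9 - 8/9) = v^2 - 2*v + 8/9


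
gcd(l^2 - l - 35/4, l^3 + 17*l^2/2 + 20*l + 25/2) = l + 5/2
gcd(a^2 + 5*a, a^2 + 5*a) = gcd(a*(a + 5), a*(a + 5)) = a^2 + 5*a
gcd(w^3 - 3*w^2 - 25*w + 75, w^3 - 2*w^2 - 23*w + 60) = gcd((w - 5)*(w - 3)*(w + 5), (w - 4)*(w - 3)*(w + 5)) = w^2 + 2*w - 15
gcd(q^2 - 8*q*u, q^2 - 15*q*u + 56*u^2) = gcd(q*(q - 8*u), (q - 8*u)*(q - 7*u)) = q - 8*u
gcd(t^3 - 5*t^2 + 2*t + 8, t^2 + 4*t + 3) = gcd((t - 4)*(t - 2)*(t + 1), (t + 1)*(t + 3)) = t + 1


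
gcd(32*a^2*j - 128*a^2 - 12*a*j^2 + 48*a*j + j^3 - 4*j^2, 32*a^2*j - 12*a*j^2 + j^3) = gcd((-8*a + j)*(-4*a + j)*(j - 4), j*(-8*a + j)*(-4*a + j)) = 32*a^2 - 12*a*j + j^2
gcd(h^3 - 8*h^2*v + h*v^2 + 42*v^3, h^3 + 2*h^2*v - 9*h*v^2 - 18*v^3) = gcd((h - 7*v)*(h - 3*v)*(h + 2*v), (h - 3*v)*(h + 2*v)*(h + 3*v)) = -h^2 + h*v + 6*v^2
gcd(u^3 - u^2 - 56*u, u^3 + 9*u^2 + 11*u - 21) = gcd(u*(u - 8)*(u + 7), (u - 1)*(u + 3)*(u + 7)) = u + 7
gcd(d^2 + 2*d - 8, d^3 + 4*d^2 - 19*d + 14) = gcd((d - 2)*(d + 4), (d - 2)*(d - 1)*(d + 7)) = d - 2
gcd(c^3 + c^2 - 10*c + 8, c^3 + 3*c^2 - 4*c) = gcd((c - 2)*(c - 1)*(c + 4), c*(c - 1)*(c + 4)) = c^2 + 3*c - 4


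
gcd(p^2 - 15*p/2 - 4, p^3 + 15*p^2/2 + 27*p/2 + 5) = p + 1/2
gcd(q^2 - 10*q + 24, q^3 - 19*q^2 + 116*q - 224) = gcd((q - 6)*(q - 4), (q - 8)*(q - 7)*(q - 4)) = q - 4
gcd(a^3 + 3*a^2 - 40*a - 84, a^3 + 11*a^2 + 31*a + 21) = a + 7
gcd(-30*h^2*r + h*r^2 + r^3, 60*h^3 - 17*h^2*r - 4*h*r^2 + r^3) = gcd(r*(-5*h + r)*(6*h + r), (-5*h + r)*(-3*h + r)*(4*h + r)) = -5*h + r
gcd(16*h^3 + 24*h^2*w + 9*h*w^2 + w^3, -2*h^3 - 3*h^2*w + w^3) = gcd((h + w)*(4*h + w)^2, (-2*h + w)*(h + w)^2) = h + w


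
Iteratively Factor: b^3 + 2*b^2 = (b)*(b^2 + 2*b) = b*(b + 2)*(b)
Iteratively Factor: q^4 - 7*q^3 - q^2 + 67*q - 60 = (q - 1)*(q^3 - 6*q^2 - 7*q + 60) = (q - 5)*(q - 1)*(q^2 - q - 12) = (q - 5)*(q - 4)*(q - 1)*(q + 3)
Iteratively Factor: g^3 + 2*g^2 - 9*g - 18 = (g - 3)*(g^2 + 5*g + 6) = (g - 3)*(g + 3)*(g + 2)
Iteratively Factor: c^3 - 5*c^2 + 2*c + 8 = (c - 4)*(c^2 - c - 2) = (c - 4)*(c + 1)*(c - 2)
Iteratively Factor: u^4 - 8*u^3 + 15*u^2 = (u)*(u^3 - 8*u^2 + 15*u) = u*(u - 5)*(u^2 - 3*u) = u^2*(u - 5)*(u - 3)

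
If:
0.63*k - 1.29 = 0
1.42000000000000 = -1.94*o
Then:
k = 2.05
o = -0.73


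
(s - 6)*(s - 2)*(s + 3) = s^3 - 5*s^2 - 12*s + 36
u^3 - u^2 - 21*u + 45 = (u - 3)^2*(u + 5)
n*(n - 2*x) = n^2 - 2*n*x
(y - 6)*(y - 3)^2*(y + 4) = y^4 - 8*y^3 - 3*y^2 + 126*y - 216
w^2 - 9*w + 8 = (w - 8)*(w - 1)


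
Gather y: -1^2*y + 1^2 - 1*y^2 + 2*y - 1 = -y^2 + y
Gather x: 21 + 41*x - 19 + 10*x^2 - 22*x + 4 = 10*x^2 + 19*x + 6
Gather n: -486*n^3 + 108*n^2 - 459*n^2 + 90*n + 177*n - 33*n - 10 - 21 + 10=-486*n^3 - 351*n^2 + 234*n - 21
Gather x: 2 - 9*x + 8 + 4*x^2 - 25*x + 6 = 4*x^2 - 34*x + 16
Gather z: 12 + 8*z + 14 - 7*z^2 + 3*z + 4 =-7*z^2 + 11*z + 30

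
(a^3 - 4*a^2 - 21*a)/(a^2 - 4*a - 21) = a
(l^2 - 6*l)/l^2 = (l - 6)/l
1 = 1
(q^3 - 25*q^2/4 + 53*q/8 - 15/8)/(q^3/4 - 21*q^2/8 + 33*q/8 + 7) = (8*q^3 - 50*q^2 + 53*q - 15)/(2*q^3 - 21*q^2 + 33*q + 56)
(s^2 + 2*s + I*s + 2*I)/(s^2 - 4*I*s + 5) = (s + 2)/(s - 5*I)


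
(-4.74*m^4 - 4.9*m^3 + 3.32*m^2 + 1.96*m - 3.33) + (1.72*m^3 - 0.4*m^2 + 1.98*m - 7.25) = -4.74*m^4 - 3.18*m^3 + 2.92*m^2 + 3.94*m - 10.58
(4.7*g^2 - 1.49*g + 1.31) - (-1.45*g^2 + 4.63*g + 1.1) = 6.15*g^2 - 6.12*g + 0.21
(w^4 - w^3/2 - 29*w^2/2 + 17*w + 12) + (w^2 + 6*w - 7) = w^4 - w^3/2 - 27*w^2/2 + 23*w + 5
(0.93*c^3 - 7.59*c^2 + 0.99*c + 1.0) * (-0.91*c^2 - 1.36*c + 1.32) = -0.8463*c^5 + 5.6421*c^4 + 10.6491*c^3 - 12.2752*c^2 - 0.0532000000000001*c + 1.32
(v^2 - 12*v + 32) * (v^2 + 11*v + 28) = v^4 - v^3 - 72*v^2 + 16*v + 896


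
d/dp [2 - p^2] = -2*p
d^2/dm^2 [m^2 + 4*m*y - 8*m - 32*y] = 2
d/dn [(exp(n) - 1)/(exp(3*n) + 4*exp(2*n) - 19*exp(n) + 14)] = (-2*exp(n) - 5)*exp(n)/(exp(4*n) + 10*exp(3*n) - 3*exp(2*n) - 140*exp(n) + 196)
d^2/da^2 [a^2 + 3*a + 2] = 2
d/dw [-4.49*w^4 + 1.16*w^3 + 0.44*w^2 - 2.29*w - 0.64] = -17.96*w^3 + 3.48*w^2 + 0.88*w - 2.29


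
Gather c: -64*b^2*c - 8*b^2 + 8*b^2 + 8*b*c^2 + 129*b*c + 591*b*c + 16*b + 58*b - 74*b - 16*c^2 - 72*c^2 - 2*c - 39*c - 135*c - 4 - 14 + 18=c^2*(8*b - 88) + c*(-64*b^2 + 720*b - 176)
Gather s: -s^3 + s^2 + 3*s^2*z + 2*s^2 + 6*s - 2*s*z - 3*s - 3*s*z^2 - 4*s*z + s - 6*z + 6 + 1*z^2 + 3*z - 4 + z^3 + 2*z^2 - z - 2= -s^3 + s^2*(3*z + 3) + s*(-3*z^2 - 6*z + 4) + z^3 + 3*z^2 - 4*z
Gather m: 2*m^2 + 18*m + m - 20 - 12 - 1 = 2*m^2 + 19*m - 33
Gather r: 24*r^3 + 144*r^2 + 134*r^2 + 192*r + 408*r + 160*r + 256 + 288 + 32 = 24*r^3 + 278*r^2 + 760*r + 576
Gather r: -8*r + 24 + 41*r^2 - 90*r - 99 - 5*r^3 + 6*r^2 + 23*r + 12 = -5*r^3 + 47*r^2 - 75*r - 63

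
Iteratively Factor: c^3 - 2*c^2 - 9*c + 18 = (c - 2)*(c^2 - 9) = (c - 2)*(c + 3)*(c - 3)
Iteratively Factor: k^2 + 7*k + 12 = (k + 4)*(k + 3)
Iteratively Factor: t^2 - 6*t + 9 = (t - 3)*(t - 3)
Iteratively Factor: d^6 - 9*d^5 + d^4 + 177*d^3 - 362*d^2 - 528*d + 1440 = (d - 3)*(d^5 - 6*d^4 - 17*d^3 + 126*d^2 + 16*d - 480) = (d - 4)*(d - 3)*(d^4 - 2*d^3 - 25*d^2 + 26*d + 120) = (d - 4)*(d - 3)*(d + 4)*(d^3 - 6*d^2 - d + 30) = (d - 4)*(d - 3)^2*(d + 4)*(d^2 - 3*d - 10) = (d - 5)*(d - 4)*(d - 3)^2*(d + 4)*(d + 2)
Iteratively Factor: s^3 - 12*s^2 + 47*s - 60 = (s - 5)*(s^2 - 7*s + 12) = (s - 5)*(s - 3)*(s - 4)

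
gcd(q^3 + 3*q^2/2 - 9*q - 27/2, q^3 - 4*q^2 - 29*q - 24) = q + 3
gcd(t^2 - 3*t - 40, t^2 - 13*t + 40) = t - 8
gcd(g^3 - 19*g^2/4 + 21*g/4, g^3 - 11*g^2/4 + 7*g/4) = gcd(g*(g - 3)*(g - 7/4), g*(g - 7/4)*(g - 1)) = g^2 - 7*g/4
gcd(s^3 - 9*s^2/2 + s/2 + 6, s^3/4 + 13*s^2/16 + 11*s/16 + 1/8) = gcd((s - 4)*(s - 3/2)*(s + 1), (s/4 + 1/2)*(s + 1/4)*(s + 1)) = s + 1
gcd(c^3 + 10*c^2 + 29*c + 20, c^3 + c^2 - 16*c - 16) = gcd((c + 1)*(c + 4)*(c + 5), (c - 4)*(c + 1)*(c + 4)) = c^2 + 5*c + 4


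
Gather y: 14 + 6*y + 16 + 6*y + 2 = 12*y + 32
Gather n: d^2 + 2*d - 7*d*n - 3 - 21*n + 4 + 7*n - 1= d^2 + 2*d + n*(-7*d - 14)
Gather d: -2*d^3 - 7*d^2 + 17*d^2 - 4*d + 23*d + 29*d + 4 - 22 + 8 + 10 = -2*d^3 + 10*d^2 + 48*d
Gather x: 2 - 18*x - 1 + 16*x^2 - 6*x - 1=16*x^2 - 24*x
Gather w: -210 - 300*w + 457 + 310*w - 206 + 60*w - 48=70*w - 7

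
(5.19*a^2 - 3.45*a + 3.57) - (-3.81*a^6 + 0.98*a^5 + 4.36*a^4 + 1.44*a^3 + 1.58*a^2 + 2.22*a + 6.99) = 3.81*a^6 - 0.98*a^5 - 4.36*a^4 - 1.44*a^3 + 3.61*a^2 - 5.67*a - 3.42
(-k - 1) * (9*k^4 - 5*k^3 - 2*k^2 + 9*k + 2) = -9*k^5 - 4*k^4 + 7*k^3 - 7*k^2 - 11*k - 2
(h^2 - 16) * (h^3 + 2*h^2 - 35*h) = h^5 + 2*h^4 - 51*h^3 - 32*h^2 + 560*h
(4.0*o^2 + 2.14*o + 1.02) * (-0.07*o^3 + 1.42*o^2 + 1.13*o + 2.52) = -0.28*o^5 + 5.5302*o^4 + 7.4874*o^3 + 13.9466*o^2 + 6.5454*o + 2.5704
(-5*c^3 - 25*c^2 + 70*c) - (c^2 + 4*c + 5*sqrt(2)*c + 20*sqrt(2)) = -5*c^3 - 26*c^2 - 5*sqrt(2)*c + 66*c - 20*sqrt(2)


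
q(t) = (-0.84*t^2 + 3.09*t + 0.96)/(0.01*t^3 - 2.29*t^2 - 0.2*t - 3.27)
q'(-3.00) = 0.05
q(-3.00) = 0.67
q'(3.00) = 0.14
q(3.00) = -0.11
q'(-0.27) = -1.05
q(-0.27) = -0.02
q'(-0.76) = -0.67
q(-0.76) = 0.42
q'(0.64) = -0.03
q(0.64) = -0.60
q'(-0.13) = -1.03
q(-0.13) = -0.17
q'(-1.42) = -0.16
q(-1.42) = 0.67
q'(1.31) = 0.28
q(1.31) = -0.48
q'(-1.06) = -0.38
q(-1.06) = 0.58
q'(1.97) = 0.24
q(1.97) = -0.30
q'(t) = (3.09 - 1.68*t)/(0.01*t^3 - 2.29*t^2 - 0.2*t - 3.27) + (-0.84*t^2 + 3.09*t + 0.96)*(-0.03*t^2 + 4.58*t + 0.2)/(0.01*t^3 - 2.29*t^2 - 0.2*t - 3.27)^2 = (0.0084*t^4 - 0.0617999999999999*t^3 + 7.2153*t^2 + 9.8904*t - 9.9123)/(0.0001*t^6 - 0.0458*t^5 + 5.2401*t^4 + 0.8506*t^3 + 15.0166*t^2 + 1.308*t + 10.6929)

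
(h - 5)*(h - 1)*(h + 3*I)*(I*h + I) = I*h^4 - 3*h^3 - 5*I*h^3 + 15*h^2 - I*h^2 + 3*h + 5*I*h - 15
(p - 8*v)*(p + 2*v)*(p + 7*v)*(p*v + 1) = p^4*v + p^3*v^2 + p^3 - 58*p^2*v^3 + p^2*v - 112*p*v^4 - 58*p*v^2 - 112*v^3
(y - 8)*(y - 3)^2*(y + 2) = y^4 - 12*y^3 + 29*y^2 + 42*y - 144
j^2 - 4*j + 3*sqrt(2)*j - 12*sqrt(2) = (j - 4)*(j + 3*sqrt(2))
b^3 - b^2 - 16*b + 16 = (b - 4)*(b - 1)*(b + 4)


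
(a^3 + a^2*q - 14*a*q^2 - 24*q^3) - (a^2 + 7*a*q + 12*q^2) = a^3 + a^2*q - a^2 - 14*a*q^2 - 7*a*q - 24*q^3 - 12*q^2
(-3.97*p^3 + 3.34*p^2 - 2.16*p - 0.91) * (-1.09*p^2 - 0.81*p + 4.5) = 4.3273*p^5 - 0.4249*p^4 - 18.216*p^3 + 17.7715*p^2 - 8.9829*p - 4.095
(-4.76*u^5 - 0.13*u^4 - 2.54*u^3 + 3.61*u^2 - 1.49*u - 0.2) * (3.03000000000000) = -14.4228*u^5 - 0.3939*u^4 - 7.6962*u^3 + 10.9383*u^2 - 4.5147*u - 0.606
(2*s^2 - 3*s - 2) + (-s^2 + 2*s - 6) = s^2 - s - 8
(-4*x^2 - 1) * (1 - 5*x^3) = 20*x^5 + 5*x^3 - 4*x^2 - 1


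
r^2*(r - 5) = r^3 - 5*r^2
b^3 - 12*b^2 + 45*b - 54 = (b - 6)*(b - 3)^2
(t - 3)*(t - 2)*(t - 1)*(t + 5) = t^4 - t^3 - 19*t^2 + 49*t - 30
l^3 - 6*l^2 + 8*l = l*(l - 4)*(l - 2)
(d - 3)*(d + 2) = d^2 - d - 6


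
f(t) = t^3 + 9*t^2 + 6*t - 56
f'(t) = 3*t^2 + 18*t + 6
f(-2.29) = -34.55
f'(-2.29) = -19.49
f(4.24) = 207.46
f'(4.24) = 136.25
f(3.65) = 134.43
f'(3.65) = 111.67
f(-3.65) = -6.62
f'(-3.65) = -19.73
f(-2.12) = -37.80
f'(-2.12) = -18.68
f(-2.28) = -34.75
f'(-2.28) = -19.44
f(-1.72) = -44.78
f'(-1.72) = -16.08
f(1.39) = -27.59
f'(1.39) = 36.82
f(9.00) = 1456.00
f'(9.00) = 411.00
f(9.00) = 1456.00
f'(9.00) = 411.00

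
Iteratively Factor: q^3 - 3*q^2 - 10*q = (q - 5)*(q^2 + 2*q) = (q - 5)*(q + 2)*(q)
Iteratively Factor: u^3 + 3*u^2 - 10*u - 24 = (u + 2)*(u^2 + u - 12) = (u + 2)*(u + 4)*(u - 3)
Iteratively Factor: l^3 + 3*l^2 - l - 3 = (l + 3)*(l^2 - 1) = (l + 1)*(l + 3)*(l - 1)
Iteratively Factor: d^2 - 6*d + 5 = (d - 1)*(d - 5)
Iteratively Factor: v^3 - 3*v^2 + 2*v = (v)*(v^2 - 3*v + 2) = v*(v - 1)*(v - 2)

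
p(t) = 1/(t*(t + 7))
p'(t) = -1/(t*(t + 7)^2) - 1/(t^2*(t + 7))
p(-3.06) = -0.08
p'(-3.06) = -0.01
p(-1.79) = -0.11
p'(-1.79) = -0.04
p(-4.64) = -0.09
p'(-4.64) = 0.02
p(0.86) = 0.15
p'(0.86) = -0.19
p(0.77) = 0.17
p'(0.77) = -0.24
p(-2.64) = -0.09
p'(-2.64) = -0.01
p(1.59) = 0.07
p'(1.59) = -0.05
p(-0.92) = -0.18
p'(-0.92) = -0.16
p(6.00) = 0.01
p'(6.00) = 0.00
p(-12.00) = 0.02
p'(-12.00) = 0.00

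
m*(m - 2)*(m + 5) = m^3 + 3*m^2 - 10*m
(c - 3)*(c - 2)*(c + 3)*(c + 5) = c^4 + 3*c^3 - 19*c^2 - 27*c + 90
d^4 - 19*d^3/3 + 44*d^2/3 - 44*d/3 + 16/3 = (d - 2)^2*(d - 4/3)*(d - 1)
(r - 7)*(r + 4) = r^2 - 3*r - 28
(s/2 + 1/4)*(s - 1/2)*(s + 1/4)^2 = s^4/2 + s^3/4 - 3*s^2/32 - s/16 - 1/128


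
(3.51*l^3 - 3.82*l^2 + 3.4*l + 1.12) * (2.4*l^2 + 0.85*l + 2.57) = 8.424*l^5 - 6.1845*l^4 + 13.9337*l^3 - 4.2394*l^2 + 9.69*l + 2.8784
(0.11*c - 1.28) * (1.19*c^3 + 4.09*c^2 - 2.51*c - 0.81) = 0.1309*c^4 - 1.0733*c^3 - 5.5113*c^2 + 3.1237*c + 1.0368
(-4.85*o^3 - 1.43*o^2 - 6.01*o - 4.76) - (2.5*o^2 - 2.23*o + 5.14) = -4.85*o^3 - 3.93*o^2 - 3.78*o - 9.9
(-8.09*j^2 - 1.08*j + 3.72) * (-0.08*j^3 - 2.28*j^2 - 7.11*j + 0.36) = 0.6472*j^5 + 18.5316*j^4 + 59.6847*j^3 - 3.7152*j^2 - 26.838*j + 1.3392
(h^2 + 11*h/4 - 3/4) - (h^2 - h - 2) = 15*h/4 + 5/4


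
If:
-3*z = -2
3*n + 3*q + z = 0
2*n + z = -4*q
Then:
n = -1/9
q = -1/9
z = 2/3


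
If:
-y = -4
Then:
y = 4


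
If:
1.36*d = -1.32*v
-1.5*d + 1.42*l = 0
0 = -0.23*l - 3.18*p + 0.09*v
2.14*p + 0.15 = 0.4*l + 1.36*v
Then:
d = -0.20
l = -0.21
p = 0.02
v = 0.21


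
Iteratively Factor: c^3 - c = (c + 1)*(c^2 - c) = (c - 1)*(c + 1)*(c)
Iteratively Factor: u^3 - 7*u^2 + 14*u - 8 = (u - 4)*(u^2 - 3*u + 2) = (u - 4)*(u - 1)*(u - 2)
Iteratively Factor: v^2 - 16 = (v + 4)*(v - 4)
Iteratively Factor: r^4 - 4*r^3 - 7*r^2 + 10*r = (r + 2)*(r^3 - 6*r^2 + 5*r) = (r - 5)*(r + 2)*(r^2 - r) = (r - 5)*(r - 1)*(r + 2)*(r)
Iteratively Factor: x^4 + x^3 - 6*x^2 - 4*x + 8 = (x - 1)*(x^3 + 2*x^2 - 4*x - 8) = (x - 1)*(x + 2)*(x^2 - 4) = (x - 2)*(x - 1)*(x + 2)*(x + 2)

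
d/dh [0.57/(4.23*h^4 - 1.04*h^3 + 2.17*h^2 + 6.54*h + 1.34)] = (-9.6444*h^3 + 1.7784*h^2 - 2.4738*h - 3.7278)/(4.23*h^4 - 1.04*h^3 + 2.17*h^2 + 6.54*h + 1.34)^2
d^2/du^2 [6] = 0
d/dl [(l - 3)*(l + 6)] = 2*l + 3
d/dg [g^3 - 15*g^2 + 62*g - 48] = 3*g^2 - 30*g + 62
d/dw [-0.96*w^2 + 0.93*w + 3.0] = 0.93 - 1.92*w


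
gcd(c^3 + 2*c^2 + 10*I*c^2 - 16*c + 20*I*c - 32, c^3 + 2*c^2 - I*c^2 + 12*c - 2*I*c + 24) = c + 2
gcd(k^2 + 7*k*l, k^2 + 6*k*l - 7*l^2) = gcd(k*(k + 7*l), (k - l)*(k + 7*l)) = k + 7*l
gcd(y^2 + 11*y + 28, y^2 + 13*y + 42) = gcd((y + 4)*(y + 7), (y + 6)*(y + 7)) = y + 7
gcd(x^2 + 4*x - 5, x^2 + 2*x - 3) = x - 1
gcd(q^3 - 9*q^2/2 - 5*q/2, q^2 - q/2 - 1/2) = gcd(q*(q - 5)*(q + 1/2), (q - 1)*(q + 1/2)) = q + 1/2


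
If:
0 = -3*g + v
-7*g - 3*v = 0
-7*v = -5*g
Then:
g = 0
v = 0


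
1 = 1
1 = 1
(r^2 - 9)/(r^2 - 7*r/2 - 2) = 2*(9 - r^2)/(-2*r^2 + 7*r + 4)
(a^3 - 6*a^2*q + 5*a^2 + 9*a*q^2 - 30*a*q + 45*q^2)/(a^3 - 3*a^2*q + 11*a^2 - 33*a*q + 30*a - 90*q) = (a - 3*q)/(a + 6)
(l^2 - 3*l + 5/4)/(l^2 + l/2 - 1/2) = (l - 5/2)/(l + 1)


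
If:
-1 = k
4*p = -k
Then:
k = -1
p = 1/4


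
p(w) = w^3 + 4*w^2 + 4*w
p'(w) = 3*w^2 + 8*w + 4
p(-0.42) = -1.05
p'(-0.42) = 1.17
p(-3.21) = -4.70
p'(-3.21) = 9.23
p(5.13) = 260.79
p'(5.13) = 123.99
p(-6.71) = -148.86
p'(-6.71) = 85.39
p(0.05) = 0.21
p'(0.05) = 4.41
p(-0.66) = -1.19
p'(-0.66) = 0.03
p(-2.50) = -0.62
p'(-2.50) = 2.75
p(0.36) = 2.01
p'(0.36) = 7.27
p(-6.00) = -96.00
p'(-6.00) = 64.00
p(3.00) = 75.00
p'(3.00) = 55.00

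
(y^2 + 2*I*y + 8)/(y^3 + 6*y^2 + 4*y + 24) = (y + 4*I)/(y^2 + 2*y*(3 + I) + 12*I)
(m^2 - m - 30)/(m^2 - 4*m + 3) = (m^2 - m - 30)/(m^2 - 4*m + 3)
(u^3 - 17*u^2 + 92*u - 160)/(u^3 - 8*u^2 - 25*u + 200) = (u - 4)/(u + 5)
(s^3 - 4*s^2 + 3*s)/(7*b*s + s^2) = (s^2 - 4*s + 3)/(7*b + s)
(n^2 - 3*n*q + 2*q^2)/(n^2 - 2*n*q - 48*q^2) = (-n^2 + 3*n*q - 2*q^2)/(-n^2 + 2*n*q + 48*q^2)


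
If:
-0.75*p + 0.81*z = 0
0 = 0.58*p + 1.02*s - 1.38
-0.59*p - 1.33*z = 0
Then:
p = 0.00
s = 1.35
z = 0.00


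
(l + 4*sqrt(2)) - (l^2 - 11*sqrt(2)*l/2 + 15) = -l^2 + l + 11*sqrt(2)*l/2 - 15 + 4*sqrt(2)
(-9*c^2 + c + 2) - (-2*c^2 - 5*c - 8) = -7*c^2 + 6*c + 10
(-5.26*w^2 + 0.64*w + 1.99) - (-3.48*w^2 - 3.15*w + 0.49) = -1.78*w^2 + 3.79*w + 1.5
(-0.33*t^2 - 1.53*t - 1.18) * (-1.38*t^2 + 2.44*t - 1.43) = 0.4554*t^4 + 1.3062*t^3 - 1.6329*t^2 - 0.6913*t + 1.6874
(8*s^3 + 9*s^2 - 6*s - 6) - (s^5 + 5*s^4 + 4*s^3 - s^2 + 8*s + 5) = -s^5 - 5*s^4 + 4*s^3 + 10*s^2 - 14*s - 11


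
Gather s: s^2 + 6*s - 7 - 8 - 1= s^2 + 6*s - 16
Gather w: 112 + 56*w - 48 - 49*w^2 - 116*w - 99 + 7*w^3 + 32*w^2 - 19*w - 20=7*w^3 - 17*w^2 - 79*w - 55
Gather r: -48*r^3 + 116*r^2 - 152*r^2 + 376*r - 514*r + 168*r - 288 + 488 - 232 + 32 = -48*r^3 - 36*r^2 + 30*r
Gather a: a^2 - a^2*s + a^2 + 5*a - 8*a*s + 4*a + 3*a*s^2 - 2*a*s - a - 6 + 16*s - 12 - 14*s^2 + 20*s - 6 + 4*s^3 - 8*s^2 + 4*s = a^2*(2 - s) + a*(3*s^2 - 10*s + 8) + 4*s^3 - 22*s^2 + 40*s - 24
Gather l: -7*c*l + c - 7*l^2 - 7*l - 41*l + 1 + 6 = c - 7*l^2 + l*(-7*c - 48) + 7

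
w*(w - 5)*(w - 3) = w^3 - 8*w^2 + 15*w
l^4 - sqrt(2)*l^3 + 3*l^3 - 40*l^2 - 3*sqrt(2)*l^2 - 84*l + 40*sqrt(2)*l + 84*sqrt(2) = (l - 6)*(l + 2)*(l + 7)*(l - sqrt(2))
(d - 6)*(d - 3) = d^2 - 9*d + 18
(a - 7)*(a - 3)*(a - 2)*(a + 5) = a^4 - 7*a^3 - 19*a^2 + 163*a - 210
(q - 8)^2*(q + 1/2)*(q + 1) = q^4 - 29*q^3/2 + 81*q^2/2 + 88*q + 32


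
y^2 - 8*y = y*(y - 8)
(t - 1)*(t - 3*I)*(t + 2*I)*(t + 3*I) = t^4 - t^3 + 2*I*t^3 + 9*t^2 - 2*I*t^2 - 9*t + 18*I*t - 18*I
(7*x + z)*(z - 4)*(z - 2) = 7*x*z^2 - 42*x*z + 56*x + z^3 - 6*z^2 + 8*z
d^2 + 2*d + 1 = (d + 1)^2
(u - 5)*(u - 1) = u^2 - 6*u + 5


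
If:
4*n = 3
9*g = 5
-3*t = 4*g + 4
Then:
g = 5/9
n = 3/4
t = -56/27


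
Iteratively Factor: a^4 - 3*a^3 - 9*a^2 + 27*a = (a + 3)*(a^3 - 6*a^2 + 9*a) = (a - 3)*(a + 3)*(a^2 - 3*a) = (a - 3)^2*(a + 3)*(a)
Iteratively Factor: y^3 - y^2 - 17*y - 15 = (y - 5)*(y^2 + 4*y + 3) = (y - 5)*(y + 1)*(y + 3)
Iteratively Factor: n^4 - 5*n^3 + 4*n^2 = (n)*(n^3 - 5*n^2 + 4*n) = n^2*(n^2 - 5*n + 4) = n^2*(n - 1)*(n - 4)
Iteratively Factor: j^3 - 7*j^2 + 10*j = (j - 5)*(j^2 - 2*j) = j*(j - 5)*(j - 2)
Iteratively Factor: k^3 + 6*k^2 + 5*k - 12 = (k + 3)*(k^2 + 3*k - 4) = (k - 1)*(k + 3)*(k + 4)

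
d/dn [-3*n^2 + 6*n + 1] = 6 - 6*n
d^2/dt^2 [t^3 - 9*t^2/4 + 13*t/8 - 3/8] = 6*t - 9/2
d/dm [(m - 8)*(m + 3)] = 2*m - 5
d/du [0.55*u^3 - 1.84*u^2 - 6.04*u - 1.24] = 1.65*u^2 - 3.68*u - 6.04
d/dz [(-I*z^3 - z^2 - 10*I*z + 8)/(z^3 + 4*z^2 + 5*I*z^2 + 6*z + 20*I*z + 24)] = (z^4*(6 - 4*I) + z^3*(40 + 8*I) + z^2*(-80 - 52*I) + z*(-112 - 80*I) - 48 - 400*I)/(z^6 + z^5*(8 + 10*I) + z^4*(3 + 80*I) + z^3*(-104 + 220*I) + z^2*(-172 + 480*I) + z*(288 + 960*I) + 576)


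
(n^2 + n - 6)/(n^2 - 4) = (n + 3)/(n + 2)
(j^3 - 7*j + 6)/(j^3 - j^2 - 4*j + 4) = (j + 3)/(j + 2)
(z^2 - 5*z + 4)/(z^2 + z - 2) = (z - 4)/(z + 2)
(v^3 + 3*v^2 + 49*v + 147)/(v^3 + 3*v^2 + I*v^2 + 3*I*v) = (v^2 + 49)/(v*(v + I))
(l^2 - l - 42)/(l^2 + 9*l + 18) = (l - 7)/(l + 3)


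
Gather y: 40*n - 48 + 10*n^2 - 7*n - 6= 10*n^2 + 33*n - 54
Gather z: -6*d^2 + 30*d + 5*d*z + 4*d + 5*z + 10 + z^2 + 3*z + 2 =-6*d^2 + 34*d + z^2 + z*(5*d + 8) + 12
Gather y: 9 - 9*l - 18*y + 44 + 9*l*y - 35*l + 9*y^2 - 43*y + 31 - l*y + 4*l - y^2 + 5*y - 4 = -40*l + 8*y^2 + y*(8*l - 56) + 80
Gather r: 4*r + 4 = 4*r + 4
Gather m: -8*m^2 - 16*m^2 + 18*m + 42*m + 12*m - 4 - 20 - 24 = -24*m^2 + 72*m - 48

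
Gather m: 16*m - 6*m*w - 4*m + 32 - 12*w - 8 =m*(12 - 6*w) - 12*w + 24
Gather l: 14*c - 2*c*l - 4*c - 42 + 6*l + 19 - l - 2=10*c + l*(5 - 2*c) - 25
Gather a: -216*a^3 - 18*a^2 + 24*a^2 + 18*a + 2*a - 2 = -216*a^3 + 6*a^2 + 20*a - 2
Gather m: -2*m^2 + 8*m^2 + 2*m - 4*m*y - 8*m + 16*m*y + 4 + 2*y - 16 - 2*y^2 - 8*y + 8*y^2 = 6*m^2 + m*(12*y - 6) + 6*y^2 - 6*y - 12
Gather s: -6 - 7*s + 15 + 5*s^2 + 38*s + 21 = 5*s^2 + 31*s + 30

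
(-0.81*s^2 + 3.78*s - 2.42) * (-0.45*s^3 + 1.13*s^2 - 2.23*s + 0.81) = 0.3645*s^5 - 2.6163*s^4 + 7.1667*s^3 - 11.8201*s^2 + 8.4584*s - 1.9602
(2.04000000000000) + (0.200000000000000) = 2.24000000000000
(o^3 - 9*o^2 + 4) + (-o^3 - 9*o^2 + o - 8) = -18*o^2 + o - 4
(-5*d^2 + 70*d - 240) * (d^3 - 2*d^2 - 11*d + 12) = -5*d^5 + 80*d^4 - 325*d^3 - 350*d^2 + 3480*d - 2880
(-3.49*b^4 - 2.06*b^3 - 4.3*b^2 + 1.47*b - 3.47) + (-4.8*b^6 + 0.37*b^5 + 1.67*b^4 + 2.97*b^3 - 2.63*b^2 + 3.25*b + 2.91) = -4.8*b^6 + 0.37*b^5 - 1.82*b^4 + 0.91*b^3 - 6.93*b^2 + 4.72*b - 0.56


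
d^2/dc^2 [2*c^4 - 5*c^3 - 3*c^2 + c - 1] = 24*c^2 - 30*c - 6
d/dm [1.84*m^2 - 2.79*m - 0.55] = 3.68*m - 2.79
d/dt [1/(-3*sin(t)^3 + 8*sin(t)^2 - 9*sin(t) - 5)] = (9*sin(t)^2 - 16*sin(t) + 9)*cos(t)/(3*sin(t)^3 - 8*sin(t)^2 + 9*sin(t) + 5)^2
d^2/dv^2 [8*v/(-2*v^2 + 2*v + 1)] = 32*(2*v*(2*v - 1)^2 + (3*v - 1)*(-2*v^2 + 2*v + 1))/(-2*v^2 + 2*v + 1)^3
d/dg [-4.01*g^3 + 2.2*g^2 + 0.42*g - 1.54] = -12.03*g^2 + 4.4*g + 0.42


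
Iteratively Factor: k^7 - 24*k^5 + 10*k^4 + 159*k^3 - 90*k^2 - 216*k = (k)*(k^6 - 24*k^4 + 10*k^3 + 159*k^2 - 90*k - 216) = k*(k - 3)*(k^5 + 3*k^4 - 15*k^3 - 35*k^2 + 54*k + 72) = k*(k - 3)*(k + 1)*(k^4 + 2*k^3 - 17*k^2 - 18*k + 72) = k*(k - 3)^2*(k + 1)*(k^3 + 5*k^2 - 2*k - 24) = k*(k - 3)^2*(k - 2)*(k + 1)*(k^2 + 7*k + 12) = k*(k - 3)^2*(k - 2)*(k + 1)*(k + 4)*(k + 3)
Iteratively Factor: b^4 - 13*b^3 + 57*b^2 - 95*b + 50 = (b - 1)*(b^3 - 12*b^2 + 45*b - 50) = (b - 5)*(b - 1)*(b^2 - 7*b + 10) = (b - 5)^2*(b - 1)*(b - 2)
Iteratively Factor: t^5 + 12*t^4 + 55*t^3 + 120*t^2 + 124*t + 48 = (t + 2)*(t^4 + 10*t^3 + 35*t^2 + 50*t + 24) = (t + 1)*(t + 2)*(t^3 + 9*t^2 + 26*t + 24) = (t + 1)*(t + 2)^2*(t^2 + 7*t + 12) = (t + 1)*(t + 2)^2*(t + 4)*(t + 3)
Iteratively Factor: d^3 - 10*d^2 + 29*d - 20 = (d - 4)*(d^2 - 6*d + 5) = (d - 4)*(d - 1)*(d - 5)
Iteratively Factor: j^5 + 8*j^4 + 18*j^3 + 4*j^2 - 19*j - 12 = (j + 4)*(j^4 + 4*j^3 + 2*j^2 - 4*j - 3) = (j + 1)*(j + 4)*(j^3 + 3*j^2 - j - 3) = (j + 1)^2*(j + 4)*(j^2 + 2*j - 3) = (j + 1)^2*(j + 3)*(j + 4)*(j - 1)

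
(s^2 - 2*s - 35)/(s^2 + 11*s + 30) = (s - 7)/(s + 6)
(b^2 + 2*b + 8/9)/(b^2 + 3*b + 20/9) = (3*b + 2)/(3*b + 5)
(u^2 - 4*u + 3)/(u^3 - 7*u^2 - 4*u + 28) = (u^2 - 4*u + 3)/(u^3 - 7*u^2 - 4*u + 28)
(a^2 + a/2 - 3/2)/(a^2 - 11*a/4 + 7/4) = 2*(2*a + 3)/(4*a - 7)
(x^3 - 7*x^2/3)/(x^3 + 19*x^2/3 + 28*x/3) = x*(3*x - 7)/(3*x^2 + 19*x + 28)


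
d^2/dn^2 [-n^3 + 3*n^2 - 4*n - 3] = 6 - 6*n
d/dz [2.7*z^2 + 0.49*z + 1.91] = 5.4*z + 0.49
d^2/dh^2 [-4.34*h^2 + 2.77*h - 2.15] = -8.68000000000000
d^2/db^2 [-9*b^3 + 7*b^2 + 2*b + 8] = 14 - 54*b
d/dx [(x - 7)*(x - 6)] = 2*x - 13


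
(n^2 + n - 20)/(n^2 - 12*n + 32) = (n + 5)/(n - 8)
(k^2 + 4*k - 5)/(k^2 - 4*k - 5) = (-k^2 - 4*k + 5)/(-k^2 + 4*k + 5)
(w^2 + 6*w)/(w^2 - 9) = w*(w + 6)/(w^2 - 9)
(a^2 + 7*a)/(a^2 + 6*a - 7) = a/(a - 1)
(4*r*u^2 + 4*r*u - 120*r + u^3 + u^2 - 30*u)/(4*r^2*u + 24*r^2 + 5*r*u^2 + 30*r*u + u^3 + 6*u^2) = (u - 5)/(r + u)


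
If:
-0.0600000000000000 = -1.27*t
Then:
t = 0.05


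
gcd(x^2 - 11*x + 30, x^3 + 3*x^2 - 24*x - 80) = x - 5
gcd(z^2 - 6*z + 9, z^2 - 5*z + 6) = z - 3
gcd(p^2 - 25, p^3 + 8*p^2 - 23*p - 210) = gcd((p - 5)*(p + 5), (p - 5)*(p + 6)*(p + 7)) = p - 5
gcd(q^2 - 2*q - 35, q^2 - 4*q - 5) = 1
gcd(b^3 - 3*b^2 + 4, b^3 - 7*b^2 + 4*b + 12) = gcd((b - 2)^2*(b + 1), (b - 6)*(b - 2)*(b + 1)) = b^2 - b - 2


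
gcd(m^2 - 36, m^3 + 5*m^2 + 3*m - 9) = 1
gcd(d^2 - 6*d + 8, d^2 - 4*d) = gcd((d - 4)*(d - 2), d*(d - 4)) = d - 4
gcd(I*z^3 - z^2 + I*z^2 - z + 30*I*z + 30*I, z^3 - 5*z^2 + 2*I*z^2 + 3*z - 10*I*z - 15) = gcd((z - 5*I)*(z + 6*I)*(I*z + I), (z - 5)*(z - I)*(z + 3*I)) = 1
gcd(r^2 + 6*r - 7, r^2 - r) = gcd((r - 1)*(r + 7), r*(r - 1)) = r - 1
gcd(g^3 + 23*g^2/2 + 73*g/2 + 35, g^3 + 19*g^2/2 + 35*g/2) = g^2 + 19*g/2 + 35/2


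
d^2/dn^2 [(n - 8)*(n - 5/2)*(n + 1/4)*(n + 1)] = 12*n^2 - 111*n/2 + 57/4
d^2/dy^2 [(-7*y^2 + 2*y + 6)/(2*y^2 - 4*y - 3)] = 6*(-16*y^3 - 18*y^2 - 36*y + 15)/(8*y^6 - 48*y^5 + 60*y^4 + 80*y^3 - 90*y^2 - 108*y - 27)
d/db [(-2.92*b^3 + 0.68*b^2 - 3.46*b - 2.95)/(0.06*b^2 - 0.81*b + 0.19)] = (-0.1752*b^4 + 4.7304*b^3 - 2.0076*b^2 + 0.6124*b - 3.0469)/(0.0036*b^4 - 0.0972*b^3 + 0.6789*b^2 - 0.3078*b + 0.0361)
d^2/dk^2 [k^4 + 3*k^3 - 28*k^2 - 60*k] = 12*k^2 + 18*k - 56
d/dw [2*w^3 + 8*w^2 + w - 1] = 6*w^2 + 16*w + 1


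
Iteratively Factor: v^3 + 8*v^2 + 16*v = (v)*(v^2 + 8*v + 16) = v*(v + 4)*(v + 4)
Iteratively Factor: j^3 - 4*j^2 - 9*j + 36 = (j - 3)*(j^2 - j - 12) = (j - 4)*(j - 3)*(j + 3)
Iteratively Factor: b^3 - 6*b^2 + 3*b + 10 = (b - 5)*(b^2 - b - 2) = (b - 5)*(b - 2)*(b + 1)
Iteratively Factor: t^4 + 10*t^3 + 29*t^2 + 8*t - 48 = (t - 1)*(t^3 + 11*t^2 + 40*t + 48) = (t - 1)*(t + 4)*(t^2 + 7*t + 12) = (t - 1)*(t + 4)^2*(t + 3)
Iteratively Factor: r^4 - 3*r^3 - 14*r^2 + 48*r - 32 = (r - 4)*(r^3 + r^2 - 10*r + 8) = (r - 4)*(r + 4)*(r^2 - 3*r + 2) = (r - 4)*(r - 1)*(r + 4)*(r - 2)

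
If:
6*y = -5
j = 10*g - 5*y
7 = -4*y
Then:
No Solution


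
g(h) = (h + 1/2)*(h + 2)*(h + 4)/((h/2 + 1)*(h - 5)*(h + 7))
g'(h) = -(h + 1/2)*(h + 2)*(h + 4)/((h/2 + 1)*(h - 5)*(h + 7)^2) + (h + 1/2)*(h + 2)/((h/2 + 1)*(h - 5)*(h + 7)) + (h + 1/2)*(h + 4)/((h/2 + 1)*(h - 5)*(h + 7)) + (h + 2)*(h + 4)/((h/2 + 1)*(h - 5)*(h + 7)) - (h + 1/2)*(h + 2)*(h + 4)/((h/2 + 1)*(h - 5)^2*(h + 7)) - (h + 1/2)*(h + 2)*(h + 4)/(2*(h/2 + 1)^2*(h - 5)*(h + 7)) = (-5*h^2 - 148*h - 323)/(h^4 + 4*h^3 - 66*h^2 - 140*h + 1225)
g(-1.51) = 0.14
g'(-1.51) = -0.09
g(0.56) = -0.29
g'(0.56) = -0.36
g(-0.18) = -0.07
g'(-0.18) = -0.24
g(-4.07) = -0.02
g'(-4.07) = 0.28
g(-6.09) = -2.32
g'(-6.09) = 3.86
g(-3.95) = 0.01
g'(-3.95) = 0.25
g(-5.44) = -0.87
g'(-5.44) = 1.26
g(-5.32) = -0.73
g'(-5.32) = 1.07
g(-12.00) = 2.16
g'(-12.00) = 0.10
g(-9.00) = 3.04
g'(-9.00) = 0.77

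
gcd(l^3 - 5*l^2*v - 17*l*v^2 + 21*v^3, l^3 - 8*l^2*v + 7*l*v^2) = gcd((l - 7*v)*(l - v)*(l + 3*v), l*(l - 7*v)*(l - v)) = l^2 - 8*l*v + 7*v^2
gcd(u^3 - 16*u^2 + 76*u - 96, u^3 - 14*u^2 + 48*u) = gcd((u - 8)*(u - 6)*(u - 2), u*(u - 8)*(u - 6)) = u^2 - 14*u + 48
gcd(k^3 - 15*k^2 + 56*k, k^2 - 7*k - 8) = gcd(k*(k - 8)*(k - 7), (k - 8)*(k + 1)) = k - 8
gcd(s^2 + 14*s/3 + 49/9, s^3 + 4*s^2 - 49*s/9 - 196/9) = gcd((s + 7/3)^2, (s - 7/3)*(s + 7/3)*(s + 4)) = s + 7/3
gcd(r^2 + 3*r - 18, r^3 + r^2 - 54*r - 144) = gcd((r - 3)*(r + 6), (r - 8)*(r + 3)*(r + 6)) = r + 6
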